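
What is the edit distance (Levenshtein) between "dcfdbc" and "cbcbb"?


Computing edit distance: "dcfdbc" -> "cbcbb"
DP table:
           c    b    c    b    b
      0    1    2    3    4    5
  d   1    1    2    3    4    5
  c   2    1    2    2    3    4
  f   3    2    2    3    3    4
  d   4    3    3    3    4    4
  b   5    4    3    4    3    4
  c   6    5    4    3    4    4
Edit distance = dp[6][5] = 4

4


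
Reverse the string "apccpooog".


Input: apccpooog
Reading characters right to left:
  Position 8: 'g'
  Position 7: 'o'
  Position 6: 'o'
  Position 5: 'o'
  Position 4: 'p'
  Position 3: 'c'
  Position 2: 'c'
  Position 1: 'p'
  Position 0: 'a'
Reversed: gooopccpa

gooopccpa


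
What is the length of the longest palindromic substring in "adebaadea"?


Input: "adebaadea"
Checking substrings for palindromes:
  [4:6] "aa" (len 2) => palindrome
Longest palindromic substring: "aa" with length 2

2


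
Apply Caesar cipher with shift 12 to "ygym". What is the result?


Caesar cipher: shift "ygym" by 12
  'y' (pos 24) + 12 = pos 10 = 'k'
  'g' (pos 6) + 12 = pos 18 = 's'
  'y' (pos 24) + 12 = pos 10 = 'k'
  'm' (pos 12) + 12 = pos 24 = 'y'
Result: ksky

ksky


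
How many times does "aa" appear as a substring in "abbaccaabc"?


Searching for "aa" in "abbaccaabc"
Scanning each position:
  Position 0: "ab" => no
  Position 1: "bb" => no
  Position 2: "ba" => no
  Position 3: "ac" => no
  Position 4: "cc" => no
  Position 5: "ca" => no
  Position 6: "aa" => MATCH
  Position 7: "ab" => no
  Position 8: "bc" => no
Total occurrences: 1

1


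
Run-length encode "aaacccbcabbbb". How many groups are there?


Input: aaacccbcabbbb
Scanning for consecutive runs:
  Group 1: 'a' x 3 (positions 0-2)
  Group 2: 'c' x 3 (positions 3-5)
  Group 3: 'b' x 1 (positions 6-6)
  Group 4: 'c' x 1 (positions 7-7)
  Group 5: 'a' x 1 (positions 8-8)
  Group 6: 'b' x 4 (positions 9-12)
Total groups: 6

6


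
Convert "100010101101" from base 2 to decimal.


Input: "100010101101" in base 2
Positional expansion:
  Digit '1' (value 1) x 2^11 = 2048
  Digit '0' (value 0) x 2^10 = 0
  Digit '0' (value 0) x 2^9 = 0
  Digit '0' (value 0) x 2^8 = 0
  Digit '1' (value 1) x 2^7 = 128
  Digit '0' (value 0) x 2^6 = 0
  Digit '1' (value 1) x 2^5 = 32
  Digit '0' (value 0) x 2^4 = 0
  Digit '1' (value 1) x 2^3 = 8
  Digit '1' (value 1) x 2^2 = 4
  Digit '0' (value 0) x 2^1 = 0
  Digit '1' (value 1) x 2^0 = 1
Sum = 2221

2221


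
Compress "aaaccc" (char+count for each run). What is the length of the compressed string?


Input: aaaccc
Runs:
  'a' x 3 => "a3"
  'c' x 3 => "c3"
Compressed: "a3c3"
Compressed length: 4

4


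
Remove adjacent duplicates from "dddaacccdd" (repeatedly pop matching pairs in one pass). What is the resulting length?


Input: dddaacccdd
Stack-based adjacent duplicate removal:
  Read 'd': push. Stack: d
  Read 'd': matches stack top 'd' => pop. Stack: (empty)
  Read 'd': push. Stack: d
  Read 'a': push. Stack: da
  Read 'a': matches stack top 'a' => pop. Stack: d
  Read 'c': push. Stack: dc
  Read 'c': matches stack top 'c' => pop. Stack: d
  Read 'c': push. Stack: dc
  Read 'd': push. Stack: dcd
  Read 'd': matches stack top 'd' => pop. Stack: dc
Final stack: "dc" (length 2)

2


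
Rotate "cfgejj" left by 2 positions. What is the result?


Input: "cfgejj", rotate left by 2
First 2 characters: "cf"
Remaining characters: "gejj"
Concatenate remaining + first: "gejj" + "cf" = "gejjcf"

gejjcf


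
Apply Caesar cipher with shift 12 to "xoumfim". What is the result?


Caesar cipher: shift "xoumfim" by 12
  'x' (pos 23) + 12 = pos 9 = 'j'
  'o' (pos 14) + 12 = pos 0 = 'a'
  'u' (pos 20) + 12 = pos 6 = 'g'
  'm' (pos 12) + 12 = pos 24 = 'y'
  'f' (pos 5) + 12 = pos 17 = 'r'
  'i' (pos 8) + 12 = pos 20 = 'u'
  'm' (pos 12) + 12 = pos 24 = 'y'
Result: jagyruy

jagyruy


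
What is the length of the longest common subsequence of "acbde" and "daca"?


LCS of "acbde" and "daca"
DP table:
           d    a    c    a
      0    0    0    0    0
  a   0    0    1    1    1
  c   0    0    1    2    2
  b   0    0    1    2    2
  d   0    1    1    2    2
  e   0    1    1    2    2
LCS length = dp[5][4] = 2

2


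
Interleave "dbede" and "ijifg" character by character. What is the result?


Interleaving "dbede" and "ijifg":
  Position 0: 'd' from first, 'i' from second => "di"
  Position 1: 'b' from first, 'j' from second => "bj"
  Position 2: 'e' from first, 'i' from second => "ei"
  Position 3: 'd' from first, 'f' from second => "df"
  Position 4: 'e' from first, 'g' from second => "eg"
Result: dibjeidfeg

dibjeidfeg


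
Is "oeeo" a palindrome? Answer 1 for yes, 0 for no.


Input: oeeo
Reversed: oeeo
  Compare pos 0 ('o') with pos 3 ('o'): match
  Compare pos 1 ('e') with pos 2 ('e'): match
Result: palindrome

1


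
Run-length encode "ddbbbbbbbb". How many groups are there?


Input: ddbbbbbbbb
Scanning for consecutive runs:
  Group 1: 'd' x 2 (positions 0-1)
  Group 2: 'b' x 8 (positions 2-9)
Total groups: 2

2


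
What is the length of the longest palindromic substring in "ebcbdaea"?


Input: "ebcbdaea"
Checking substrings for palindromes:
  [1:4] "bcb" (len 3) => palindrome
  [5:8] "aea" (len 3) => palindrome
Longest palindromic substring: "bcb" with length 3

3


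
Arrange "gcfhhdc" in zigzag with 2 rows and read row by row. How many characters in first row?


Zigzag "gcfhhdc" into 2 rows:
Placing characters:
  'g' => row 0
  'c' => row 1
  'f' => row 0
  'h' => row 1
  'h' => row 0
  'd' => row 1
  'c' => row 0
Rows:
  Row 0: "gfhc"
  Row 1: "chd"
First row length: 4

4


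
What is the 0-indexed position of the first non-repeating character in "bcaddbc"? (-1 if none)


Input: bcaddbc
Character frequencies:
  'a': 1
  'b': 2
  'c': 2
  'd': 2
Scanning left to right for freq == 1:
  Position 0 ('b'): freq=2, skip
  Position 1 ('c'): freq=2, skip
  Position 2 ('a'): unique! => answer = 2

2


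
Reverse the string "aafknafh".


Input: aafknafh
Reading characters right to left:
  Position 7: 'h'
  Position 6: 'f'
  Position 5: 'a'
  Position 4: 'n'
  Position 3: 'k'
  Position 2: 'f'
  Position 1: 'a'
  Position 0: 'a'
Reversed: hfankfaa

hfankfaa


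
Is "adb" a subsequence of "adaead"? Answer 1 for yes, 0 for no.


Check if "adb" is a subsequence of "adaead"
Greedy scan:
  Position 0 ('a'): matches sub[0] = 'a'
  Position 1 ('d'): matches sub[1] = 'd'
  Position 2 ('a'): no match needed
  Position 3 ('e'): no match needed
  Position 4 ('a'): no match needed
  Position 5 ('d'): no match needed
Only matched 2/3 characters => not a subsequence

0


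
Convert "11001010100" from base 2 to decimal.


Input: "11001010100" in base 2
Positional expansion:
  Digit '1' (value 1) x 2^10 = 1024
  Digit '1' (value 1) x 2^9 = 512
  Digit '0' (value 0) x 2^8 = 0
  Digit '0' (value 0) x 2^7 = 0
  Digit '1' (value 1) x 2^6 = 64
  Digit '0' (value 0) x 2^5 = 0
  Digit '1' (value 1) x 2^4 = 16
  Digit '0' (value 0) x 2^3 = 0
  Digit '1' (value 1) x 2^2 = 4
  Digit '0' (value 0) x 2^1 = 0
  Digit '0' (value 0) x 2^0 = 0
Sum = 1620

1620


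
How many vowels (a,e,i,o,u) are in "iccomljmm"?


Input: iccomljmm
Checking each character:
  'i' at position 0: vowel (running total: 1)
  'c' at position 1: consonant
  'c' at position 2: consonant
  'o' at position 3: vowel (running total: 2)
  'm' at position 4: consonant
  'l' at position 5: consonant
  'j' at position 6: consonant
  'm' at position 7: consonant
  'm' at position 8: consonant
Total vowels: 2

2


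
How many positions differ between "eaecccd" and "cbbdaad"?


Comparing "eaecccd" and "cbbdaad" position by position:
  Position 0: 'e' vs 'c' => DIFFER
  Position 1: 'a' vs 'b' => DIFFER
  Position 2: 'e' vs 'b' => DIFFER
  Position 3: 'c' vs 'd' => DIFFER
  Position 4: 'c' vs 'a' => DIFFER
  Position 5: 'c' vs 'a' => DIFFER
  Position 6: 'd' vs 'd' => same
Positions that differ: 6

6


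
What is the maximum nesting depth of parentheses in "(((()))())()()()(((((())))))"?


Input: "(((()))())()()()(((((())))))"
Tracking depth:
  Position 0 '(': depth becomes 1
  Position 1 '(': depth becomes 2
  Position 2 '(': depth becomes 3
  Position 3 '(': depth becomes 4
  Position 4 ')': depth becomes 3
  Position 5 ')': depth becomes 2
  Position 6 ')': depth becomes 1
  Position 7 '(': depth becomes 2
  Position 8 ')': depth becomes 1
  Position 9 ')': depth becomes 0
  Position 10 '(': depth becomes 1
  Position 11 ')': depth becomes 0
  Position 12 '(': depth becomes 1
  Position 13 ')': depth becomes 0
  Position 14 '(': depth becomes 1
  Position 15 ')': depth becomes 0
  Position 16 '(': depth becomes 1
  Position 17 '(': depth becomes 2
  Position 18 '(': depth becomes 3
  Position 19 '(': depth becomes 4
  Position 20 '(': depth becomes 5
  Position 21 '(': depth becomes 6
  Position 22 ')': depth becomes 5
  Position 23 ')': depth becomes 4
  Position 24 ')': depth becomes 3
  Position 25 ')': depth becomes 2
  Position 26 ')': depth becomes 1
  Position 27 ')': depth becomes 0
Maximum depth reached: 6

6


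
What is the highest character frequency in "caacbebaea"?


Input: caacbebaea
Character counts:
  'a': 4
  'b': 2
  'c': 2
  'e': 2
Maximum frequency: 4

4


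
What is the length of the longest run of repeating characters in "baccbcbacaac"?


Input: "baccbcbacaac"
Scanning for longest run:
  Position 1 ('a'): new char, reset run to 1
  Position 2 ('c'): new char, reset run to 1
  Position 3 ('c'): continues run of 'c', length=2
  Position 4 ('b'): new char, reset run to 1
  Position 5 ('c'): new char, reset run to 1
  Position 6 ('b'): new char, reset run to 1
  Position 7 ('a'): new char, reset run to 1
  Position 8 ('c'): new char, reset run to 1
  Position 9 ('a'): new char, reset run to 1
  Position 10 ('a'): continues run of 'a', length=2
  Position 11 ('c'): new char, reset run to 1
Longest run: 'c' with length 2

2


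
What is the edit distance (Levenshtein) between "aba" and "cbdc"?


Computing edit distance: "aba" -> "cbdc"
DP table:
           c    b    d    c
      0    1    2    3    4
  a   1    1    2    3    4
  b   2    2    1    2    3
  a   3    3    2    2    3
Edit distance = dp[3][4] = 3

3


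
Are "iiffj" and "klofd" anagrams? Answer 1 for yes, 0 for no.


Strings: "iiffj", "klofd"
Sorted first:  ffiij
Sorted second: dfklo
Differ at position 0: 'f' vs 'd' => not anagrams

0


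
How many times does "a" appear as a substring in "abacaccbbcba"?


Searching for "a" in "abacaccbbcba"
Scanning each position:
  Position 0: "a" => MATCH
  Position 1: "b" => no
  Position 2: "a" => MATCH
  Position 3: "c" => no
  Position 4: "a" => MATCH
  Position 5: "c" => no
  Position 6: "c" => no
  Position 7: "b" => no
  Position 8: "b" => no
  Position 9: "c" => no
  Position 10: "b" => no
  Position 11: "a" => MATCH
Total occurrences: 4

4


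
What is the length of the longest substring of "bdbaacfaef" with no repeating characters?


Input: "bdbaacfaef"
Sliding window (track last position of each char):
  Position 0 ('b'): window [0,0] length 1 -- new best
  Position 1 ('d'): window [0,1] length 2 -- new best
  Position 2 ('b'): repeat (last at 0), move window start to 1
  Position 2 ('b'): window [1,2] length 2
  Position 3 ('a'): window [1,3] length 3 -- new best
  Position 4 ('a'): repeat (last at 3), move window start to 4
  Position 4 ('a'): window [4,4] length 1
  Position 5 ('c'): window [4,5] length 2
  Position 6 ('f'): window [4,6] length 3
  Position 7 ('a'): repeat (last at 4), move window start to 5
  Position 7 ('a'): window [5,7] length 3
  Position 8 ('e'): window [5,8] length 4 -- new best
  Position 9 ('f'): repeat (last at 6), move window start to 7
  Position 9 ('f'): window [7,9] length 3
Longest substring with no repeats: "cfae" with length 4

4


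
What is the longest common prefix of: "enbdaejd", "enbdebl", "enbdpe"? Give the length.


Words: enbdaejd, enbdebl, enbdpe
  Position 0: all 'e' => match
  Position 1: all 'n' => match
  Position 2: all 'b' => match
  Position 3: all 'd' => match
  Position 4: ('a', 'e', 'p') => mismatch, stop
LCP = "enbd" (length 4)

4


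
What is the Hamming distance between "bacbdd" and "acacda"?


Comparing "bacbdd" and "acacda" position by position:
  Position 0: 'b' vs 'a' => differ
  Position 1: 'a' vs 'c' => differ
  Position 2: 'c' vs 'a' => differ
  Position 3: 'b' vs 'c' => differ
  Position 4: 'd' vs 'd' => same
  Position 5: 'd' vs 'a' => differ
Total differences (Hamming distance): 5

5


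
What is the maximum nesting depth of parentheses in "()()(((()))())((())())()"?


Input: "()()(((()))())((())())()"
Tracking depth:
  Position 0 '(': depth becomes 1
  Position 1 ')': depth becomes 0
  Position 2 '(': depth becomes 1
  Position 3 ')': depth becomes 0
  Position 4 '(': depth becomes 1
  Position 5 '(': depth becomes 2
  Position 6 '(': depth becomes 3
  Position 7 '(': depth becomes 4
  Position 8 ')': depth becomes 3
  Position 9 ')': depth becomes 2
  Position 10 ')': depth becomes 1
  Position 11 '(': depth becomes 2
  Position 12 ')': depth becomes 1
  Position 13 ')': depth becomes 0
  Position 14 '(': depth becomes 1
  Position 15 '(': depth becomes 2
  Position 16 '(': depth becomes 3
  Position 17 ')': depth becomes 2
  Position 18 ')': depth becomes 1
  Position 19 '(': depth becomes 2
  Position 20 ')': depth becomes 1
  Position 21 ')': depth becomes 0
  Position 22 '(': depth becomes 1
  Position 23 ')': depth becomes 0
Maximum depth reached: 4

4


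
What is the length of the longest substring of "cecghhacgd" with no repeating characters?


Input: "cecghhacgd"
Sliding window (track last position of each char):
  Position 0 ('c'): window [0,0] length 1 -- new best
  Position 1 ('e'): window [0,1] length 2 -- new best
  Position 2 ('c'): repeat (last at 0), move window start to 1
  Position 2 ('c'): window [1,2] length 2
  Position 3 ('g'): window [1,3] length 3 -- new best
  Position 4 ('h'): window [1,4] length 4 -- new best
  Position 5 ('h'): repeat (last at 4), move window start to 5
  Position 5 ('h'): window [5,5] length 1
  Position 6 ('a'): window [5,6] length 2
  Position 7 ('c'): window [5,7] length 3
  Position 8 ('g'): window [5,8] length 4
  Position 9 ('d'): window [5,9] length 5 -- new best
Longest substring with no repeats: "hacgd" with length 5

5


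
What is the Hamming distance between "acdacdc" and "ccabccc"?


Comparing "acdacdc" and "ccabccc" position by position:
  Position 0: 'a' vs 'c' => differ
  Position 1: 'c' vs 'c' => same
  Position 2: 'd' vs 'a' => differ
  Position 3: 'a' vs 'b' => differ
  Position 4: 'c' vs 'c' => same
  Position 5: 'd' vs 'c' => differ
  Position 6: 'c' vs 'c' => same
Total differences (Hamming distance): 4

4


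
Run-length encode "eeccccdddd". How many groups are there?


Input: eeccccdddd
Scanning for consecutive runs:
  Group 1: 'e' x 2 (positions 0-1)
  Group 2: 'c' x 4 (positions 2-5)
  Group 3: 'd' x 4 (positions 6-9)
Total groups: 3

3


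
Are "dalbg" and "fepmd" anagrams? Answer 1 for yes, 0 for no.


Strings: "dalbg", "fepmd"
Sorted first:  abdgl
Sorted second: defmp
Differ at position 0: 'a' vs 'd' => not anagrams

0


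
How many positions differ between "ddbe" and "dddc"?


Comparing "ddbe" and "dddc" position by position:
  Position 0: 'd' vs 'd' => same
  Position 1: 'd' vs 'd' => same
  Position 2: 'b' vs 'd' => DIFFER
  Position 3: 'e' vs 'c' => DIFFER
Positions that differ: 2

2


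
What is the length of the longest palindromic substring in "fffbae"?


Input: "fffbae"
Checking substrings for palindromes:
  [0:3] "fff" (len 3) => palindrome
  [0:2] "ff" (len 2) => palindrome
  [1:3] "ff" (len 2) => palindrome
Longest palindromic substring: "fff" with length 3

3


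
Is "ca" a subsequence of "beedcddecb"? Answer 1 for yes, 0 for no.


Check if "ca" is a subsequence of "beedcddecb"
Greedy scan:
  Position 0 ('b'): no match needed
  Position 1 ('e'): no match needed
  Position 2 ('e'): no match needed
  Position 3 ('d'): no match needed
  Position 4 ('c'): matches sub[0] = 'c'
  Position 5 ('d'): no match needed
  Position 6 ('d'): no match needed
  Position 7 ('e'): no match needed
  Position 8 ('c'): no match needed
  Position 9 ('b'): no match needed
Only matched 1/2 characters => not a subsequence

0


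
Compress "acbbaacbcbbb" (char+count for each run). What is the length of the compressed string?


Input: acbbaacbcbbb
Runs:
  'a' x 1 => "a1"
  'c' x 1 => "c1"
  'b' x 2 => "b2"
  'a' x 2 => "a2"
  'c' x 1 => "c1"
  'b' x 1 => "b1"
  'c' x 1 => "c1"
  'b' x 3 => "b3"
Compressed: "a1c1b2a2c1b1c1b3"
Compressed length: 16

16


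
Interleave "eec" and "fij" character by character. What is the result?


Interleaving "eec" and "fij":
  Position 0: 'e' from first, 'f' from second => "ef"
  Position 1: 'e' from first, 'i' from second => "ei"
  Position 2: 'c' from first, 'j' from second => "cj"
Result: efeicj

efeicj


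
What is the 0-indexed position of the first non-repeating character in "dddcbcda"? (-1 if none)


Input: dddcbcda
Character frequencies:
  'a': 1
  'b': 1
  'c': 2
  'd': 4
Scanning left to right for freq == 1:
  Position 0 ('d'): freq=4, skip
  Position 1 ('d'): freq=4, skip
  Position 2 ('d'): freq=4, skip
  Position 3 ('c'): freq=2, skip
  Position 4 ('b'): unique! => answer = 4

4


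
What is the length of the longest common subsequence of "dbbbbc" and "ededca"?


LCS of "dbbbbc" and "ededca"
DP table:
           e    d    e    d    c    a
      0    0    0    0    0    0    0
  d   0    0    1    1    1    1    1
  b   0    0    1    1    1    1    1
  b   0    0    1    1    1    1    1
  b   0    0    1    1    1    1    1
  b   0    0    1    1    1    1    1
  c   0    0    1    1    1    2    2
LCS length = dp[6][6] = 2

2


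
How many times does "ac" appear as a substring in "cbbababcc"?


Searching for "ac" in "cbbababcc"
Scanning each position:
  Position 0: "cb" => no
  Position 1: "bb" => no
  Position 2: "ba" => no
  Position 3: "ab" => no
  Position 4: "ba" => no
  Position 5: "ab" => no
  Position 6: "bc" => no
  Position 7: "cc" => no
Total occurrences: 0

0


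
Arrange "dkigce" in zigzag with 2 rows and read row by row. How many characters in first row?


Zigzag "dkigce" into 2 rows:
Placing characters:
  'd' => row 0
  'k' => row 1
  'i' => row 0
  'g' => row 1
  'c' => row 0
  'e' => row 1
Rows:
  Row 0: "dic"
  Row 1: "kge"
First row length: 3

3


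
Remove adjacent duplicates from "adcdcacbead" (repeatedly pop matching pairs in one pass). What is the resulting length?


Input: adcdcacbead
Stack-based adjacent duplicate removal:
  Read 'a': push. Stack: a
  Read 'd': push. Stack: ad
  Read 'c': push. Stack: adc
  Read 'd': push. Stack: adcd
  Read 'c': push. Stack: adcdc
  Read 'a': push. Stack: adcdca
  Read 'c': push. Stack: adcdcac
  Read 'b': push. Stack: adcdcacb
  Read 'e': push. Stack: adcdcacbe
  Read 'a': push. Stack: adcdcacbea
  Read 'd': push. Stack: adcdcacbead
Final stack: "adcdcacbead" (length 11)

11


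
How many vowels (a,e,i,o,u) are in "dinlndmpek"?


Input: dinlndmpek
Checking each character:
  'd' at position 0: consonant
  'i' at position 1: vowel (running total: 1)
  'n' at position 2: consonant
  'l' at position 3: consonant
  'n' at position 4: consonant
  'd' at position 5: consonant
  'm' at position 6: consonant
  'p' at position 7: consonant
  'e' at position 8: vowel (running total: 2)
  'k' at position 9: consonant
Total vowels: 2

2


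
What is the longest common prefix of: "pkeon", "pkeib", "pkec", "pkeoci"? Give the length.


Words: pkeon, pkeib, pkec, pkeoci
  Position 0: all 'p' => match
  Position 1: all 'k' => match
  Position 2: all 'e' => match
  Position 3: ('o', 'i', 'c', 'o') => mismatch, stop
LCP = "pke" (length 3)

3


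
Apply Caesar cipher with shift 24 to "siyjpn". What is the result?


Caesar cipher: shift "siyjpn" by 24
  's' (pos 18) + 24 = pos 16 = 'q'
  'i' (pos 8) + 24 = pos 6 = 'g'
  'y' (pos 24) + 24 = pos 22 = 'w'
  'j' (pos 9) + 24 = pos 7 = 'h'
  'p' (pos 15) + 24 = pos 13 = 'n'
  'n' (pos 13) + 24 = pos 11 = 'l'
Result: qgwhnl

qgwhnl


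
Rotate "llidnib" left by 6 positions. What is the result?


Input: "llidnib", rotate left by 6
First 6 characters: "llidni"
Remaining characters: "b"
Concatenate remaining + first: "b" + "llidni" = "bllidni"

bllidni


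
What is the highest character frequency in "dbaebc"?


Input: dbaebc
Character counts:
  'a': 1
  'b': 2
  'c': 1
  'd': 1
  'e': 1
Maximum frequency: 2

2


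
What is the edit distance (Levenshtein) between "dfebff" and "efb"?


Computing edit distance: "dfebff" -> "efb"
DP table:
           e    f    b
      0    1    2    3
  d   1    1    2    3
  f   2    2    1    2
  e   3    2    2    2
  b   4    3    3    2
  f   5    4    3    3
  f   6    5    4    4
Edit distance = dp[6][3] = 4

4


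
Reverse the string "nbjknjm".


Input: nbjknjm
Reading characters right to left:
  Position 6: 'm'
  Position 5: 'j'
  Position 4: 'n'
  Position 3: 'k'
  Position 2: 'j'
  Position 1: 'b'
  Position 0: 'n'
Reversed: mjnkjbn

mjnkjbn


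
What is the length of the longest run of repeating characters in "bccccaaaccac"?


Input: "bccccaaaccac"
Scanning for longest run:
  Position 1 ('c'): new char, reset run to 1
  Position 2 ('c'): continues run of 'c', length=2
  Position 3 ('c'): continues run of 'c', length=3
  Position 4 ('c'): continues run of 'c', length=4
  Position 5 ('a'): new char, reset run to 1
  Position 6 ('a'): continues run of 'a', length=2
  Position 7 ('a'): continues run of 'a', length=3
  Position 8 ('c'): new char, reset run to 1
  Position 9 ('c'): continues run of 'c', length=2
  Position 10 ('a'): new char, reset run to 1
  Position 11 ('c'): new char, reset run to 1
Longest run: 'c' with length 4

4


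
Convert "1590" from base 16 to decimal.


Input: "1590" in base 16
Positional expansion:
  Digit '1' (value 1) x 16^3 = 4096
  Digit '5' (value 5) x 16^2 = 1280
  Digit '9' (value 9) x 16^1 = 144
  Digit '0' (value 0) x 16^0 = 0
Sum = 5520

5520


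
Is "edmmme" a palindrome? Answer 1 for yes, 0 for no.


Input: edmmme
Reversed: emmmde
  Compare pos 0 ('e') with pos 5 ('e'): match
  Compare pos 1 ('d') with pos 4 ('m'): MISMATCH
  Compare pos 2 ('m') with pos 3 ('m'): match
Result: not a palindrome

0


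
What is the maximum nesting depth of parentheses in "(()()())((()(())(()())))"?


Input: "(()()())((()(())(()())))"
Tracking depth:
  Position 0 '(': depth becomes 1
  Position 1 '(': depth becomes 2
  Position 2 ')': depth becomes 1
  Position 3 '(': depth becomes 2
  Position 4 ')': depth becomes 1
  Position 5 '(': depth becomes 2
  Position 6 ')': depth becomes 1
  Position 7 ')': depth becomes 0
  Position 8 '(': depth becomes 1
  Position 9 '(': depth becomes 2
  Position 10 '(': depth becomes 3
  Position 11 ')': depth becomes 2
  Position 12 '(': depth becomes 3
  Position 13 '(': depth becomes 4
  Position 14 ')': depth becomes 3
  Position 15 ')': depth becomes 2
  Position 16 '(': depth becomes 3
  Position 17 '(': depth becomes 4
  Position 18 ')': depth becomes 3
  Position 19 '(': depth becomes 4
  Position 20 ')': depth becomes 3
  Position 21 ')': depth becomes 2
  Position 22 ')': depth becomes 1
  Position 23 ')': depth becomes 0
Maximum depth reached: 4

4


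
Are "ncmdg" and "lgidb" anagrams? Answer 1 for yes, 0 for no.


Strings: "ncmdg", "lgidb"
Sorted first:  cdgmn
Sorted second: bdgil
Differ at position 0: 'c' vs 'b' => not anagrams

0


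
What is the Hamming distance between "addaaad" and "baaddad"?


Comparing "addaaad" and "baaddad" position by position:
  Position 0: 'a' vs 'b' => differ
  Position 1: 'd' vs 'a' => differ
  Position 2: 'd' vs 'a' => differ
  Position 3: 'a' vs 'd' => differ
  Position 4: 'a' vs 'd' => differ
  Position 5: 'a' vs 'a' => same
  Position 6: 'd' vs 'd' => same
Total differences (Hamming distance): 5

5


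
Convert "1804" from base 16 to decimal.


Input: "1804" in base 16
Positional expansion:
  Digit '1' (value 1) x 16^3 = 4096
  Digit '8' (value 8) x 16^2 = 2048
  Digit '0' (value 0) x 16^1 = 0
  Digit '4' (value 4) x 16^0 = 4
Sum = 6148

6148


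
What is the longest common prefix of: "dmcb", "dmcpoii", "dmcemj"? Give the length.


Words: dmcb, dmcpoii, dmcemj
  Position 0: all 'd' => match
  Position 1: all 'm' => match
  Position 2: all 'c' => match
  Position 3: ('b', 'p', 'e') => mismatch, stop
LCP = "dmc" (length 3)

3


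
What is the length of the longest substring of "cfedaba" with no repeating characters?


Input: "cfedaba"
Sliding window (track last position of each char):
  Position 0 ('c'): window [0,0] length 1 -- new best
  Position 1 ('f'): window [0,1] length 2 -- new best
  Position 2 ('e'): window [0,2] length 3 -- new best
  Position 3 ('d'): window [0,3] length 4 -- new best
  Position 4 ('a'): window [0,4] length 5 -- new best
  Position 5 ('b'): window [0,5] length 6 -- new best
  Position 6 ('a'): repeat (last at 4), move window start to 5
  Position 6 ('a'): window [5,6] length 2
Longest substring with no repeats: "cfedab" with length 6

6


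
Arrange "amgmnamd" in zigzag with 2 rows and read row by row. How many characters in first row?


Zigzag "amgmnamd" into 2 rows:
Placing characters:
  'a' => row 0
  'm' => row 1
  'g' => row 0
  'm' => row 1
  'n' => row 0
  'a' => row 1
  'm' => row 0
  'd' => row 1
Rows:
  Row 0: "agnm"
  Row 1: "mmad"
First row length: 4

4


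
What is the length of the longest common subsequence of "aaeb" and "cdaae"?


LCS of "aaeb" and "cdaae"
DP table:
           c    d    a    a    e
      0    0    0    0    0    0
  a   0    0    0    1    1    1
  a   0    0    0    1    2    2
  e   0    0    0    1    2    3
  b   0    0    0    1    2    3
LCS length = dp[4][5] = 3

3


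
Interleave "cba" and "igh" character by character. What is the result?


Interleaving "cba" and "igh":
  Position 0: 'c' from first, 'i' from second => "ci"
  Position 1: 'b' from first, 'g' from second => "bg"
  Position 2: 'a' from first, 'h' from second => "ah"
Result: cibgah

cibgah


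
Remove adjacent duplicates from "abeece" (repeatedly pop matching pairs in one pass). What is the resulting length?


Input: abeece
Stack-based adjacent duplicate removal:
  Read 'a': push. Stack: a
  Read 'b': push. Stack: ab
  Read 'e': push. Stack: abe
  Read 'e': matches stack top 'e' => pop. Stack: ab
  Read 'c': push. Stack: abc
  Read 'e': push. Stack: abce
Final stack: "abce" (length 4)

4


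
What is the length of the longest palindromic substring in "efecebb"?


Input: "efecebb"
Checking substrings for palindromes:
  [0:3] "efe" (len 3) => palindrome
  [2:5] "ece" (len 3) => palindrome
  [5:7] "bb" (len 2) => palindrome
Longest palindromic substring: "efe" with length 3

3


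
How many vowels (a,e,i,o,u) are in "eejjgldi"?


Input: eejjgldi
Checking each character:
  'e' at position 0: vowel (running total: 1)
  'e' at position 1: vowel (running total: 2)
  'j' at position 2: consonant
  'j' at position 3: consonant
  'g' at position 4: consonant
  'l' at position 5: consonant
  'd' at position 6: consonant
  'i' at position 7: vowel (running total: 3)
Total vowels: 3

3


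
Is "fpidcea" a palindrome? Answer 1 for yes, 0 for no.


Input: fpidcea
Reversed: aecdipf
  Compare pos 0 ('f') with pos 6 ('a'): MISMATCH
  Compare pos 1 ('p') with pos 5 ('e'): MISMATCH
  Compare pos 2 ('i') with pos 4 ('c'): MISMATCH
Result: not a palindrome

0


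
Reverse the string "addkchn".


Input: addkchn
Reading characters right to left:
  Position 6: 'n'
  Position 5: 'h'
  Position 4: 'c'
  Position 3: 'k'
  Position 2: 'd'
  Position 1: 'd'
  Position 0: 'a'
Reversed: nhckdda

nhckdda


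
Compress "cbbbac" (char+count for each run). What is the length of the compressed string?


Input: cbbbac
Runs:
  'c' x 1 => "c1"
  'b' x 3 => "b3"
  'a' x 1 => "a1"
  'c' x 1 => "c1"
Compressed: "c1b3a1c1"
Compressed length: 8

8


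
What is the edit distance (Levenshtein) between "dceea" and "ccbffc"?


Computing edit distance: "dceea" -> "ccbffc"
DP table:
           c    c    b    f    f    c
      0    1    2    3    4    5    6
  d   1    1    2    3    4    5    6
  c   2    1    1    2    3    4    5
  e   3    2    2    2    3    4    5
  e   4    3    3    3    3    4    5
  a   5    4    4    4    4    4    5
Edit distance = dp[5][6] = 5

5


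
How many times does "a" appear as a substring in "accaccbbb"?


Searching for "a" in "accaccbbb"
Scanning each position:
  Position 0: "a" => MATCH
  Position 1: "c" => no
  Position 2: "c" => no
  Position 3: "a" => MATCH
  Position 4: "c" => no
  Position 5: "c" => no
  Position 6: "b" => no
  Position 7: "b" => no
  Position 8: "b" => no
Total occurrences: 2

2


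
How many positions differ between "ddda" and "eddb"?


Comparing "ddda" and "eddb" position by position:
  Position 0: 'd' vs 'e' => DIFFER
  Position 1: 'd' vs 'd' => same
  Position 2: 'd' vs 'd' => same
  Position 3: 'a' vs 'b' => DIFFER
Positions that differ: 2

2


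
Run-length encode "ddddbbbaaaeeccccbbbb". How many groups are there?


Input: ddddbbbaaaeeccccbbbb
Scanning for consecutive runs:
  Group 1: 'd' x 4 (positions 0-3)
  Group 2: 'b' x 3 (positions 4-6)
  Group 3: 'a' x 3 (positions 7-9)
  Group 4: 'e' x 2 (positions 10-11)
  Group 5: 'c' x 4 (positions 12-15)
  Group 6: 'b' x 4 (positions 16-19)
Total groups: 6

6


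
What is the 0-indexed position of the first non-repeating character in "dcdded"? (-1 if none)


Input: dcdded
Character frequencies:
  'c': 1
  'd': 4
  'e': 1
Scanning left to right for freq == 1:
  Position 0 ('d'): freq=4, skip
  Position 1 ('c'): unique! => answer = 1

1


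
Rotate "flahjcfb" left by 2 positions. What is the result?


Input: "flahjcfb", rotate left by 2
First 2 characters: "fl"
Remaining characters: "ahjcfb"
Concatenate remaining + first: "ahjcfb" + "fl" = "ahjcfbfl"

ahjcfbfl


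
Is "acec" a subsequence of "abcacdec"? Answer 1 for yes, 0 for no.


Check if "acec" is a subsequence of "abcacdec"
Greedy scan:
  Position 0 ('a'): matches sub[0] = 'a'
  Position 1 ('b'): no match needed
  Position 2 ('c'): matches sub[1] = 'c'
  Position 3 ('a'): no match needed
  Position 4 ('c'): no match needed
  Position 5 ('d'): no match needed
  Position 6 ('e'): matches sub[2] = 'e'
  Position 7 ('c'): matches sub[3] = 'c'
All 4 characters matched => is a subsequence

1


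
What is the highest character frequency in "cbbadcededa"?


Input: cbbadcededa
Character counts:
  'a': 2
  'b': 2
  'c': 2
  'd': 3
  'e': 2
Maximum frequency: 3

3


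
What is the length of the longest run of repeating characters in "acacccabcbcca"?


Input: "acacccabcbcca"
Scanning for longest run:
  Position 1 ('c'): new char, reset run to 1
  Position 2 ('a'): new char, reset run to 1
  Position 3 ('c'): new char, reset run to 1
  Position 4 ('c'): continues run of 'c', length=2
  Position 5 ('c'): continues run of 'c', length=3
  Position 6 ('a'): new char, reset run to 1
  Position 7 ('b'): new char, reset run to 1
  Position 8 ('c'): new char, reset run to 1
  Position 9 ('b'): new char, reset run to 1
  Position 10 ('c'): new char, reset run to 1
  Position 11 ('c'): continues run of 'c', length=2
  Position 12 ('a'): new char, reset run to 1
Longest run: 'c' with length 3

3


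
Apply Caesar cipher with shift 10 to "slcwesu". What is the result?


Caesar cipher: shift "slcwesu" by 10
  's' (pos 18) + 10 = pos 2 = 'c'
  'l' (pos 11) + 10 = pos 21 = 'v'
  'c' (pos 2) + 10 = pos 12 = 'm'
  'w' (pos 22) + 10 = pos 6 = 'g'
  'e' (pos 4) + 10 = pos 14 = 'o'
  's' (pos 18) + 10 = pos 2 = 'c'
  'u' (pos 20) + 10 = pos 4 = 'e'
Result: cvmgoce

cvmgoce


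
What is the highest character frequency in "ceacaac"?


Input: ceacaac
Character counts:
  'a': 3
  'c': 3
  'e': 1
Maximum frequency: 3

3


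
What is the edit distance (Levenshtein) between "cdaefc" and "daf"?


Computing edit distance: "cdaefc" -> "daf"
DP table:
           d    a    f
      0    1    2    3
  c   1    1    2    3
  d   2    1    2    3
  a   3    2    1    2
  e   4    3    2    2
  f   5    4    3    2
  c   6    5    4    3
Edit distance = dp[6][3] = 3

3


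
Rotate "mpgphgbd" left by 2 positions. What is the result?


Input: "mpgphgbd", rotate left by 2
First 2 characters: "mp"
Remaining characters: "gphgbd"
Concatenate remaining + first: "gphgbd" + "mp" = "gphgbdmp"

gphgbdmp


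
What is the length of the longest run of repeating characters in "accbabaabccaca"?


Input: "accbabaabccaca"
Scanning for longest run:
  Position 1 ('c'): new char, reset run to 1
  Position 2 ('c'): continues run of 'c', length=2
  Position 3 ('b'): new char, reset run to 1
  Position 4 ('a'): new char, reset run to 1
  Position 5 ('b'): new char, reset run to 1
  Position 6 ('a'): new char, reset run to 1
  Position 7 ('a'): continues run of 'a', length=2
  Position 8 ('b'): new char, reset run to 1
  Position 9 ('c'): new char, reset run to 1
  Position 10 ('c'): continues run of 'c', length=2
  Position 11 ('a'): new char, reset run to 1
  Position 12 ('c'): new char, reset run to 1
  Position 13 ('a'): new char, reset run to 1
Longest run: 'c' with length 2

2


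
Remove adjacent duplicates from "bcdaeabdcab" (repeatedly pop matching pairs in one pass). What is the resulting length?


Input: bcdaeabdcab
Stack-based adjacent duplicate removal:
  Read 'b': push. Stack: b
  Read 'c': push. Stack: bc
  Read 'd': push. Stack: bcd
  Read 'a': push. Stack: bcda
  Read 'e': push. Stack: bcdae
  Read 'a': push. Stack: bcdaea
  Read 'b': push. Stack: bcdaeab
  Read 'd': push. Stack: bcdaeabd
  Read 'c': push. Stack: bcdaeabdc
  Read 'a': push. Stack: bcdaeabdca
  Read 'b': push. Stack: bcdaeabdcab
Final stack: "bcdaeabdcab" (length 11)

11


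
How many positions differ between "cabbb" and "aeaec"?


Comparing "cabbb" and "aeaec" position by position:
  Position 0: 'c' vs 'a' => DIFFER
  Position 1: 'a' vs 'e' => DIFFER
  Position 2: 'b' vs 'a' => DIFFER
  Position 3: 'b' vs 'e' => DIFFER
  Position 4: 'b' vs 'c' => DIFFER
Positions that differ: 5

5


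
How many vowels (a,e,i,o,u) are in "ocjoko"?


Input: ocjoko
Checking each character:
  'o' at position 0: vowel (running total: 1)
  'c' at position 1: consonant
  'j' at position 2: consonant
  'o' at position 3: vowel (running total: 2)
  'k' at position 4: consonant
  'o' at position 5: vowel (running total: 3)
Total vowels: 3

3


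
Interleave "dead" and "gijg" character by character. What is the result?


Interleaving "dead" and "gijg":
  Position 0: 'd' from first, 'g' from second => "dg"
  Position 1: 'e' from first, 'i' from second => "ei"
  Position 2: 'a' from first, 'j' from second => "aj"
  Position 3: 'd' from first, 'g' from second => "dg"
Result: dgeiajdg

dgeiajdg


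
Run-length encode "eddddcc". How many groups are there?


Input: eddddcc
Scanning for consecutive runs:
  Group 1: 'e' x 1 (positions 0-0)
  Group 2: 'd' x 4 (positions 1-4)
  Group 3: 'c' x 2 (positions 5-6)
Total groups: 3

3


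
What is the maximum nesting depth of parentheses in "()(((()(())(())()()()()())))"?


Input: "()(((()(())(())()()()()())))"
Tracking depth:
  Position 0 '(': depth becomes 1
  Position 1 ')': depth becomes 0
  Position 2 '(': depth becomes 1
  Position 3 '(': depth becomes 2
  Position 4 '(': depth becomes 3
  Position 5 '(': depth becomes 4
  Position 6 ')': depth becomes 3
  Position 7 '(': depth becomes 4
  Position 8 '(': depth becomes 5
  Position 9 ')': depth becomes 4
  Position 10 ')': depth becomes 3
  Position 11 '(': depth becomes 4
  Position 12 '(': depth becomes 5
  Position 13 ')': depth becomes 4
  Position 14 ')': depth becomes 3
  Position 15 '(': depth becomes 4
  Position 16 ')': depth becomes 3
  Position 17 '(': depth becomes 4
  Position 18 ')': depth becomes 3
  Position 19 '(': depth becomes 4
  Position 20 ')': depth becomes 3
  Position 21 '(': depth becomes 4
  Position 22 ')': depth becomes 3
  Position 23 '(': depth becomes 4
  Position 24 ')': depth becomes 3
  Position 25 ')': depth becomes 2
  Position 26 ')': depth becomes 1
  Position 27 ')': depth becomes 0
Maximum depth reached: 5

5


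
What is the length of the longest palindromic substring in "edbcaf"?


Input: "edbcaf"
Checking substrings for palindromes:
  No multi-char palindromic substrings found
Longest palindromic substring: "e" with length 1

1


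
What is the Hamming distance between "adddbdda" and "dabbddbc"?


Comparing "adddbdda" and "dabbddbc" position by position:
  Position 0: 'a' vs 'd' => differ
  Position 1: 'd' vs 'a' => differ
  Position 2: 'd' vs 'b' => differ
  Position 3: 'd' vs 'b' => differ
  Position 4: 'b' vs 'd' => differ
  Position 5: 'd' vs 'd' => same
  Position 6: 'd' vs 'b' => differ
  Position 7: 'a' vs 'c' => differ
Total differences (Hamming distance): 7

7


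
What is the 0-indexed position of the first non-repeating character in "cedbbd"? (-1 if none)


Input: cedbbd
Character frequencies:
  'b': 2
  'c': 1
  'd': 2
  'e': 1
Scanning left to right for freq == 1:
  Position 0 ('c'): unique! => answer = 0

0


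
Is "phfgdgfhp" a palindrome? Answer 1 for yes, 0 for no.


Input: phfgdgfhp
Reversed: phfgdgfhp
  Compare pos 0 ('p') with pos 8 ('p'): match
  Compare pos 1 ('h') with pos 7 ('h'): match
  Compare pos 2 ('f') with pos 6 ('f'): match
  Compare pos 3 ('g') with pos 5 ('g'): match
Result: palindrome

1


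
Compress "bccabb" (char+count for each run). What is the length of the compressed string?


Input: bccabb
Runs:
  'b' x 1 => "b1"
  'c' x 2 => "c2"
  'a' x 1 => "a1"
  'b' x 2 => "b2"
Compressed: "b1c2a1b2"
Compressed length: 8

8


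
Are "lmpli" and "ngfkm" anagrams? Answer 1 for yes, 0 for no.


Strings: "lmpli", "ngfkm"
Sorted first:  illmp
Sorted second: fgkmn
Differ at position 0: 'i' vs 'f' => not anagrams

0


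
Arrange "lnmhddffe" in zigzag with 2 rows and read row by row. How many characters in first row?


Zigzag "lnmhddffe" into 2 rows:
Placing characters:
  'l' => row 0
  'n' => row 1
  'm' => row 0
  'h' => row 1
  'd' => row 0
  'd' => row 1
  'f' => row 0
  'f' => row 1
  'e' => row 0
Rows:
  Row 0: "lmdfe"
  Row 1: "nhdf"
First row length: 5

5


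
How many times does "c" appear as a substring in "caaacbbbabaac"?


Searching for "c" in "caaacbbbabaac"
Scanning each position:
  Position 0: "c" => MATCH
  Position 1: "a" => no
  Position 2: "a" => no
  Position 3: "a" => no
  Position 4: "c" => MATCH
  Position 5: "b" => no
  Position 6: "b" => no
  Position 7: "b" => no
  Position 8: "a" => no
  Position 9: "b" => no
  Position 10: "a" => no
  Position 11: "a" => no
  Position 12: "c" => MATCH
Total occurrences: 3

3


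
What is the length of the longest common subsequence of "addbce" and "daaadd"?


LCS of "addbce" and "daaadd"
DP table:
           d    a    a    a    d    d
      0    0    0    0    0    0    0
  a   0    0    1    1    1    1    1
  d   0    1    1    1    1    2    2
  d   0    1    1    1    1    2    3
  b   0    1    1    1    1    2    3
  c   0    1    1    1    1    2    3
  e   0    1    1    1    1    2    3
LCS length = dp[6][6] = 3

3


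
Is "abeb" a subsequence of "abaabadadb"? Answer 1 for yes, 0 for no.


Check if "abeb" is a subsequence of "abaabadadb"
Greedy scan:
  Position 0 ('a'): matches sub[0] = 'a'
  Position 1 ('b'): matches sub[1] = 'b'
  Position 2 ('a'): no match needed
  Position 3 ('a'): no match needed
  Position 4 ('b'): no match needed
  Position 5 ('a'): no match needed
  Position 6 ('d'): no match needed
  Position 7 ('a'): no match needed
  Position 8 ('d'): no match needed
  Position 9 ('b'): no match needed
Only matched 2/4 characters => not a subsequence

0


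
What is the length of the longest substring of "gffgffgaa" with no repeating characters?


Input: "gffgffgaa"
Sliding window (track last position of each char):
  Position 0 ('g'): window [0,0] length 1 -- new best
  Position 1 ('f'): window [0,1] length 2 -- new best
  Position 2 ('f'): repeat (last at 1), move window start to 2
  Position 2 ('f'): window [2,2] length 1
  Position 3 ('g'): window [2,3] length 2
  Position 4 ('f'): repeat (last at 2), move window start to 3
  Position 4 ('f'): window [3,4] length 2
  Position 5 ('f'): repeat (last at 4), move window start to 5
  Position 5 ('f'): window [5,5] length 1
  Position 6 ('g'): window [5,6] length 2
  Position 7 ('a'): window [5,7] length 3 -- new best
  Position 8 ('a'): repeat (last at 7), move window start to 8
  Position 8 ('a'): window [8,8] length 1
Longest substring with no repeats: "fga" with length 3

3
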